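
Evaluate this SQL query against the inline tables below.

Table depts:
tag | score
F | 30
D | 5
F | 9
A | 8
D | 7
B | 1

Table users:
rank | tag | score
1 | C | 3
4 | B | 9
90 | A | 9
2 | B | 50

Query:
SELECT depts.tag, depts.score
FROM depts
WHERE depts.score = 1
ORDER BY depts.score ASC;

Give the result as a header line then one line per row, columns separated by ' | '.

After WHERE (1 rows):
depts.tag | depts.score
B | 1
After SELECT (1 rows):
depts.tag | depts.score
B | 1
After ORDER BY (1 rows):
depts.tag | depts.score
B | 1

== RESULT ==
depts.tag | depts.score
B | 1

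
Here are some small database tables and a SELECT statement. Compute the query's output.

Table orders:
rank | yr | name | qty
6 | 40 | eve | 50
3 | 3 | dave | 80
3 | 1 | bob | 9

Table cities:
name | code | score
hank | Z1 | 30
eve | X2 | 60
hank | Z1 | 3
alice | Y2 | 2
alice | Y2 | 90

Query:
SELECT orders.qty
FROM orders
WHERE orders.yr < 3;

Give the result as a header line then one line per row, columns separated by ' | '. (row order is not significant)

== RESULT ==
orders.qty
9

Derivation:
After WHERE (1 rows):
orders.rank | orders.yr | orders.name | orders.qty
3 | 1 | bob | 9
After SELECT (1 rows):
orders.qty
9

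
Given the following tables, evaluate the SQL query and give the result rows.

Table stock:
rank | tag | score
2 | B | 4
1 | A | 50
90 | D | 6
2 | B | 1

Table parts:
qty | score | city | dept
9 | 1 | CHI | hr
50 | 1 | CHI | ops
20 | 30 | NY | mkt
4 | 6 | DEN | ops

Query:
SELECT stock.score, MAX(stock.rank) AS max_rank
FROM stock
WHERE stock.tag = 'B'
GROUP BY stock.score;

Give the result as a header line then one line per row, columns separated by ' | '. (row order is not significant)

After WHERE (2 rows):
stock.rank | stock.tag | stock.score
2 | B | 4
2 | B | 1
After GROUP BY (2 rows):
stock.score | max_rank
4 | 2
1 | 2

== RESULT ==
stock.score | max_rank
4 | 2
1 | 2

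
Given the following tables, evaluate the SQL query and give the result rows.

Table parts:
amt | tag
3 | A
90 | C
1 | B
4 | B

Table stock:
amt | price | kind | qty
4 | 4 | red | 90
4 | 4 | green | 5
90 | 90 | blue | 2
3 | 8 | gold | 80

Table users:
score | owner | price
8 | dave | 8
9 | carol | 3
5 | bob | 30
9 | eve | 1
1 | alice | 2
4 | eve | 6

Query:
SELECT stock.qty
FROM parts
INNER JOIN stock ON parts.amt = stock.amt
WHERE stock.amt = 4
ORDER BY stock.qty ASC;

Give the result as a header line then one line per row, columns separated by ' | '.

After JOIN stock (4 rows):
parts.amt | parts.tag | stock.amt | stock.price | stock.kind | stock.qty
3 | A | 3 | 8 | gold | 80
90 | C | 90 | 90 | blue | 2
4 | B | 4 | 4 | red | 90
4 | B | 4 | 4 | green | 5
After WHERE (2 rows):
parts.amt | parts.tag | stock.amt | stock.price | stock.kind | stock.qty
4 | B | 4 | 4 | red | 90
4 | B | 4 | 4 | green | 5
After SELECT (2 rows):
stock.qty
90
5
After ORDER BY (2 rows):
stock.qty
5
90

== RESULT ==
stock.qty
5
90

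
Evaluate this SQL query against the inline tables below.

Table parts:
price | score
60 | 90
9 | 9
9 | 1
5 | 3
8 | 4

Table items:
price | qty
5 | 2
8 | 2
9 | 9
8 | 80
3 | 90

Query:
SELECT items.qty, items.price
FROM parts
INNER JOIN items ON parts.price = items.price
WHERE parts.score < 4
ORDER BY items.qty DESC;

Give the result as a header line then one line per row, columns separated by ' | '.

== RESULT ==
items.qty | items.price
9 | 9
2 | 5

Derivation:
After JOIN items (5 rows):
parts.price | parts.score | items.price | items.qty
9 | 9 | 9 | 9
9 | 1 | 9 | 9
5 | 3 | 5 | 2
8 | 4 | 8 | 2
8 | 4 | 8 | 80
After WHERE (2 rows):
parts.price | parts.score | items.price | items.qty
9 | 1 | 9 | 9
5 | 3 | 5 | 2
After SELECT (2 rows):
items.qty | items.price
9 | 9
2 | 5
After ORDER BY (2 rows):
items.qty | items.price
9 | 9
2 | 5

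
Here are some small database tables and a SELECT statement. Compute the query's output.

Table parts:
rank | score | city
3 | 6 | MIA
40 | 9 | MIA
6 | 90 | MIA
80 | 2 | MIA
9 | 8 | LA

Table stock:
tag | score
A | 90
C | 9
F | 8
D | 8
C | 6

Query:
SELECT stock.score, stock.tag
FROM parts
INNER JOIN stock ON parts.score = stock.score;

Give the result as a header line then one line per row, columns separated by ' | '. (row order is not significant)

After JOIN stock (5 rows):
parts.rank | parts.score | parts.city | stock.tag | stock.score
3 | 6 | MIA | C | 6
40 | 9 | MIA | C | 9
6 | 90 | MIA | A | 90
9 | 8 | LA | F | 8
9 | 8 | LA | D | 8
After SELECT (5 rows):
stock.score | stock.tag
6 | C
9 | C
90 | A
8 | F
8 | D

== RESULT ==
stock.score | stock.tag
6 | C
9 | C
90 | A
8 | F
8 | D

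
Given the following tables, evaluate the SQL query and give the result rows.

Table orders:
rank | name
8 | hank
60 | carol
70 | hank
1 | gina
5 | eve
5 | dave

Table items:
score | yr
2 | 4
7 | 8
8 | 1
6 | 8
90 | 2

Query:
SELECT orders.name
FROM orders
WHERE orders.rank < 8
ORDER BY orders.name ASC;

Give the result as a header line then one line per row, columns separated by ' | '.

After WHERE (3 rows):
orders.rank | orders.name
1 | gina
5 | eve
5 | dave
After SELECT (3 rows):
orders.name
gina
eve
dave
After ORDER BY (3 rows):
orders.name
dave
eve
gina

== RESULT ==
orders.name
dave
eve
gina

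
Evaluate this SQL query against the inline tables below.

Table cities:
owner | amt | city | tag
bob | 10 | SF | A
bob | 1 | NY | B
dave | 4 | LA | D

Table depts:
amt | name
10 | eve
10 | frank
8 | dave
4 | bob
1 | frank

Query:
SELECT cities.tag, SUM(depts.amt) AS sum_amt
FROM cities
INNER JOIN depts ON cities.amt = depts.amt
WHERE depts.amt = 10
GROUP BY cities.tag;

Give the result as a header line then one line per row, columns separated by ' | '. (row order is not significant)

After JOIN depts (4 rows):
cities.owner | cities.amt | cities.city | cities.tag | depts.amt | depts.name
bob | 10 | SF | A | 10 | eve
bob | 10 | SF | A | 10 | frank
bob | 1 | NY | B | 1 | frank
dave | 4 | LA | D | 4 | bob
After WHERE (2 rows):
cities.owner | cities.amt | cities.city | cities.tag | depts.amt | depts.name
bob | 10 | SF | A | 10 | eve
bob | 10 | SF | A | 10 | frank
After GROUP BY (1 rows):
cities.tag | sum_amt
A | 20

== RESULT ==
cities.tag | sum_amt
A | 20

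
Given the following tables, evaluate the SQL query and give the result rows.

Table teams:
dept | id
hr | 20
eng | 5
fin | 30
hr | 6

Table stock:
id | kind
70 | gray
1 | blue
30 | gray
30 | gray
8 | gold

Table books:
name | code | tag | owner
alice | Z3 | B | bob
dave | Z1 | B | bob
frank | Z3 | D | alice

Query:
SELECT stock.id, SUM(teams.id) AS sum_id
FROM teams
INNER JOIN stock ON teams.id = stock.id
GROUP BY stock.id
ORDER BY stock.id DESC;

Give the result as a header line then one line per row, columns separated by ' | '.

== RESULT ==
stock.id | sum_id
30 | 60

Derivation:
After JOIN stock (2 rows):
teams.dept | teams.id | stock.id | stock.kind
fin | 30 | 30 | gray
fin | 30 | 30 | gray
After GROUP BY (1 rows):
stock.id | sum_id
30 | 60
After ORDER BY (1 rows):
stock.id | sum_id
30 | 60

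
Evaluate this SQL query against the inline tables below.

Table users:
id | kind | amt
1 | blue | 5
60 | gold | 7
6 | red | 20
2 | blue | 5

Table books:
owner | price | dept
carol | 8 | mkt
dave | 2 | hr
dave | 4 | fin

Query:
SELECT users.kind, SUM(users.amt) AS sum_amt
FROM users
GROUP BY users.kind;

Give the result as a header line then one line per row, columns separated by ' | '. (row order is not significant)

After GROUP BY (3 rows):
users.kind | sum_amt
blue | 10
gold | 7
red | 20

== RESULT ==
users.kind | sum_amt
blue | 10
gold | 7
red | 20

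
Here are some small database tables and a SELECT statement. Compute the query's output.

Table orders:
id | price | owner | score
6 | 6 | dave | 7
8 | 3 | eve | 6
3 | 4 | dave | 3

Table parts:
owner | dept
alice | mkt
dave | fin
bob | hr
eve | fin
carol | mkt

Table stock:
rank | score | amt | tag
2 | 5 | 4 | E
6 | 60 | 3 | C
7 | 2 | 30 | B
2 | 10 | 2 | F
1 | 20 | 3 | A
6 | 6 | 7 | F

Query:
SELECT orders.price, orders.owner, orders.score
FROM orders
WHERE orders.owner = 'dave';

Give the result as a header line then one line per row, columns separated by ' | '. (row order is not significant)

After WHERE (2 rows):
orders.id | orders.price | orders.owner | orders.score
6 | 6 | dave | 7
3 | 4 | dave | 3
After SELECT (2 rows):
orders.price | orders.owner | orders.score
6 | dave | 7
4 | dave | 3

== RESULT ==
orders.price | orders.owner | orders.score
6 | dave | 7
4 | dave | 3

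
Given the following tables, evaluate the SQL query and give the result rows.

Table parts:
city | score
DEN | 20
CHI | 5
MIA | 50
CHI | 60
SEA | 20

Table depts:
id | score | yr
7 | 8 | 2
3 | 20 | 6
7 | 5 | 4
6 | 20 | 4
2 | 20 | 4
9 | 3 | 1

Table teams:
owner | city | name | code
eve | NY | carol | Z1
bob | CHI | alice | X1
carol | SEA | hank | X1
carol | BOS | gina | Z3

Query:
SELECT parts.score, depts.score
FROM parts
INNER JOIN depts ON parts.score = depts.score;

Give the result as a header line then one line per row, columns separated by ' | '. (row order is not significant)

== RESULT ==
parts.score | depts.score
20 | 20
20 | 20
20 | 20
5 | 5
20 | 20
20 | 20
20 | 20

Derivation:
After JOIN depts (7 rows):
parts.city | parts.score | depts.id | depts.score | depts.yr
DEN | 20 | 3 | 20 | 6
DEN | 20 | 6 | 20 | 4
DEN | 20 | 2 | 20 | 4
CHI | 5 | 7 | 5 | 4
SEA | 20 | 3 | 20 | 6
SEA | 20 | 6 | 20 | 4
SEA | 20 | 2 | 20 | 4
After SELECT (7 rows):
parts.score | depts.score
20 | 20
20 | 20
20 | 20
5 | 5
20 | 20
20 | 20
20 | 20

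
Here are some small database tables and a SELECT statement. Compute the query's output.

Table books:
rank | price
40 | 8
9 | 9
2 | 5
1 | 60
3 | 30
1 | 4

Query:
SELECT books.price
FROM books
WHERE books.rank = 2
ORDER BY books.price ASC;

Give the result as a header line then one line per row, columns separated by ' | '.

After WHERE (1 rows):
books.rank | books.price
2 | 5
After SELECT (1 rows):
books.price
5
After ORDER BY (1 rows):
books.price
5

== RESULT ==
books.price
5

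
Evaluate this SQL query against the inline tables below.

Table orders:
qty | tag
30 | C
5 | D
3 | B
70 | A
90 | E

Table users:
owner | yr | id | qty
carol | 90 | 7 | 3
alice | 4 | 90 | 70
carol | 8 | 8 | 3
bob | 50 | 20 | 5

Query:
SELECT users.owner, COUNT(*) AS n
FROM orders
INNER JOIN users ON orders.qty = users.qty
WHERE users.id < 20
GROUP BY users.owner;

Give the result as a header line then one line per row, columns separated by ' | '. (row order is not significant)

After JOIN users (4 rows):
orders.qty | orders.tag | users.owner | users.yr | users.id | users.qty
5 | D | bob | 50 | 20 | 5
3 | B | carol | 90 | 7 | 3
3 | B | carol | 8 | 8 | 3
70 | A | alice | 4 | 90 | 70
After WHERE (2 rows):
orders.qty | orders.tag | users.owner | users.yr | users.id | users.qty
3 | B | carol | 90 | 7 | 3
3 | B | carol | 8 | 8 | 3
After GROUP BY (1 rows):
users.owner | n
carol | 2

== RESULT ==
users.owner | n
carol | 2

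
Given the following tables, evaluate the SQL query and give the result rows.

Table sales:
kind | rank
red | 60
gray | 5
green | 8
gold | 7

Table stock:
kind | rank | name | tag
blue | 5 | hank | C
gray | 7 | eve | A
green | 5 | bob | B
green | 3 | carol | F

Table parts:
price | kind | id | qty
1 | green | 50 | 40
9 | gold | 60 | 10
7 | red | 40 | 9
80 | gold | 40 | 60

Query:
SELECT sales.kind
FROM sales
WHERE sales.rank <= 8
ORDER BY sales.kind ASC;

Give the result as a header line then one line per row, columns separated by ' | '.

After WHERE (3 rows):
sales.kind | sales.rank
gray | 5
green | 8
gold | 7
After SELECT (3 rows):
sales.kind
gray
green
gold
After ORDER BY (3 rows):
sales.kind
gold
gray
green

== RESULT ==
sales.kind
gold
gray
green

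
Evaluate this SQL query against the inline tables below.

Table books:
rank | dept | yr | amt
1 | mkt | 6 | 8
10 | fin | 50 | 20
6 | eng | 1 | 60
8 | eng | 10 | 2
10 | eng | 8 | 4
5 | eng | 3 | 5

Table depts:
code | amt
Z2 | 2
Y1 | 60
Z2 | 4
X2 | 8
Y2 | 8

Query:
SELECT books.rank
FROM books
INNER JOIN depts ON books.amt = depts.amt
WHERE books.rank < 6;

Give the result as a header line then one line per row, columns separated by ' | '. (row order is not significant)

After JOIN depts (5 rows):
books.rank | books.dept | books.yr | books.amt | depts.code | depts.amt
1 | mkt | 6 | 8 | X2 | 8
1 | mkt | 6 | 8 | Y2 | 8
6 | eng | 1 | 60 | Y1 | 60
8 | eng | 10 | 2 | Z2 | 2
10 | eng | 8 | 4 | Z2 | 4
After WHERE (2 rows):
books.rank | books.dept | books.yr | books.amt | depts.code | depts.amt
1 | mkt | 6 | 8 | X2 | 8
1 | mkt | 6 | 8 | Y2 | 8
After SELECT (2 rows):
books.rank
1
1

== RESULT ==
books.rank
1
1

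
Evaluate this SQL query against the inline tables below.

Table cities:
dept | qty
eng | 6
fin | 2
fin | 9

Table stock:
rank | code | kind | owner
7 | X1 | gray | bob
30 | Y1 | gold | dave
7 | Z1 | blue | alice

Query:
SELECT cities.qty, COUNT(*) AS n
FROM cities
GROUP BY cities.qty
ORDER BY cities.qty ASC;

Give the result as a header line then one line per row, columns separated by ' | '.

After GROUP BY (3 rows):
cities.qty | n
6 | 1
2 | 1
9 | 1
After ORDER BY (3 rows):
cities.qty | n
2 | 1
6 | 1
9 | 1

== RESULT ==
cities.qty | n
2 | 1
6 | 1
9 | 1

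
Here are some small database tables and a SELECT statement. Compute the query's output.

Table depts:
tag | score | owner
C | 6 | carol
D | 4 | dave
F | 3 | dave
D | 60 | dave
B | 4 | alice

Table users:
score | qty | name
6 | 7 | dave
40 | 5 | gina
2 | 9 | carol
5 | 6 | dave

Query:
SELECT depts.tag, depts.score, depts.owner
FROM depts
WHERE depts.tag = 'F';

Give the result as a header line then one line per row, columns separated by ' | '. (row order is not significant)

== RESULT ==
depts.tag | depts.score | depts.owner
F | 3 | dave

Derivation:
After WHERE (1 rows):
depts.tag | depts.score | depts.owner
F | 3 | dave
After SELECT (1 rows):
depts.tag | depts.score | depts.owner
F | 3 | dave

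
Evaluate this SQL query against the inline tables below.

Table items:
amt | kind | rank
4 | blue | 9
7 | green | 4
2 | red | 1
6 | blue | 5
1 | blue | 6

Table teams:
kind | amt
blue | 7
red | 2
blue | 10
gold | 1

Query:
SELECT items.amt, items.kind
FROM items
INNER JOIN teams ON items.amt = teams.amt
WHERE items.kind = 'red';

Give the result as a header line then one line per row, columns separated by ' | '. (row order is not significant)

After JOIN teams (3 rows):
items.amt | items.kind | items.rank | teams.kind | teams.amt
7 | green | 4 | blue | 7
2 | red | 1 | red | 2
1 | blue | 6 | gold | 1
After WHERE (1 rows):
items.amt | items.kind | items.rank | teams.kind | teams.amt
2 | red | 1 | red | 2
After SELECT (1 rows):
items.amt | items.kind
2 | red

== RESULT ==
items.amt | items.kind
2 | red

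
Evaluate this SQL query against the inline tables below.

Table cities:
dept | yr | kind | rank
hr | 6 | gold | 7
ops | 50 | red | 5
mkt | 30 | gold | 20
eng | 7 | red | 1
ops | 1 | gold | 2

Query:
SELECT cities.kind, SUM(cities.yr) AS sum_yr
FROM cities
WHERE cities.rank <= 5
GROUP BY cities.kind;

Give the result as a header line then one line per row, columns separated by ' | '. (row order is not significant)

== RESULT ==
cities.kind | sum_yr
red | 57
gold | 1

Derivation:
After WHERE (3 rows):
cities.dept | cities.yr | cities.kind | cities.rank
ops | 50 | red | 5
eng | 7 | red | 1
ops | 1 | gold | 2
After GROUP BY (2 rows):
cities.kind | sum_yr
red | 57
gold | 1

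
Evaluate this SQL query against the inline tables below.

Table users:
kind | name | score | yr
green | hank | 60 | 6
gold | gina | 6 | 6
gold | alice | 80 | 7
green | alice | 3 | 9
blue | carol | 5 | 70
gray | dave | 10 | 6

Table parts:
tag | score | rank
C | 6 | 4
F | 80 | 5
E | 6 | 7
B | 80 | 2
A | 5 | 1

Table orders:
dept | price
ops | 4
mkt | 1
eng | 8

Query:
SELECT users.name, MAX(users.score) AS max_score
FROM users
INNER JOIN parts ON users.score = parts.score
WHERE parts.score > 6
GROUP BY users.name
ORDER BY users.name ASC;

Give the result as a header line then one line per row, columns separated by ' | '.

After JOIN parts (5 rows):
users.kind | users.name | users.score | users.yr | parts.tag | parts.score | parts.rank
gold | gina | 6 | 6 | C | 6 | 4
gold | gina | 6 | 6 | E | 6 | 7
gold | alice | 80 | 7 | F | 80 | 5
gold | alice | 80 | 7 | B | 80 | 2
blue | carol | 5 | 70 | A | 5 | 1
After WHERE (2 rows):
users.kind | users.name | users.score | users.yr | parts.tag | parts.score | parts.rank
gold | alice | 80 | 7 | F | 80 | 5
gold | alice | 80 | 7 | B | 80 | 2
After GROUP BY (1 rows):
users.name | max_score
alice | 80
After ORDER BY (1 rows):
users.name | max_score
alice | 80

== RESULT ==
users.name | max_score
alice | 80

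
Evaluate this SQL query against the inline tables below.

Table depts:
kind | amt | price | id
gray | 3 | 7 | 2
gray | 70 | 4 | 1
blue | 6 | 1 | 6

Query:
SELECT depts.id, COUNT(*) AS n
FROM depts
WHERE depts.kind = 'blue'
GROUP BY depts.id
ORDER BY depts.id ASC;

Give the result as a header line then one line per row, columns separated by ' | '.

== RESULT ==
depts.id | n
6 | 1

Derivation:
After WHERE (1 rows):
depts.kind | depts.amt | depts.price | depts.id
blue | 6 | 1 | 6
After GROUP BY (1 rows):
depts.id | n
6 | 1
After ORDER BY (1 rows):
depts.id | n
6 | 1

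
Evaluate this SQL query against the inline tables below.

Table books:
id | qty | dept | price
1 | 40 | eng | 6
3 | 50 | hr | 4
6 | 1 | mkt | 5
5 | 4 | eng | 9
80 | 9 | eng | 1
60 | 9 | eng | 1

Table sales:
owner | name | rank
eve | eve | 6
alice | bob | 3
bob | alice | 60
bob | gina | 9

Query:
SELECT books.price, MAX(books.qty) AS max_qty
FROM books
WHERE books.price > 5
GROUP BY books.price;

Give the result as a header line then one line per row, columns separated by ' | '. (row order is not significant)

== RESULT ==
books.price | max_qty
6 | 40
9 | 4

Derivation:
After WHERE (2 rows):
books.id | books.qty | books.dept | books.price
1 | 40 | eng | 6
5 | 4 | eng | 9
After GROUP BY (2 rows):
books.price | max_qty
6 | 40
9 | 4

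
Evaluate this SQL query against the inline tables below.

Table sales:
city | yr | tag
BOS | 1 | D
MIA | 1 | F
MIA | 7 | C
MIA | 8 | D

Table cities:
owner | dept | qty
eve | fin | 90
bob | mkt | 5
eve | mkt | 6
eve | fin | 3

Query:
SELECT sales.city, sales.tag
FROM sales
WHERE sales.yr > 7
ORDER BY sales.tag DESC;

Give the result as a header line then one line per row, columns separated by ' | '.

== RESULT ==
sales.city | sales.tag
MIA | D

Derivation:
After WHERE (1 rows):
sales.city | sales.yr | sales.tag
MIA | 8 | D
After SELECT (1 rows):
sales.city | sales.tag
MIA | D
After ORDER BY (1 rows):
sales.city | sales.tag
MIA | D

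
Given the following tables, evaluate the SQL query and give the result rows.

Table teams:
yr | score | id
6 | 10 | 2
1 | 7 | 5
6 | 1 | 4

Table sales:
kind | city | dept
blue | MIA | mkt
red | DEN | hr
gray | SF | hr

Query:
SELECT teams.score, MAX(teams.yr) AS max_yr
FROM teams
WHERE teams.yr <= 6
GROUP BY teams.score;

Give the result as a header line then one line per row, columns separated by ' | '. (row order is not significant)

== RESULT ==
teams.score | max_yr
10 | 6
7 | 1
1 | 6

Derivation:
After WHERE (3 rows):
teams.yr | teams.score | teams.id
6 | 10 | 2
1 | 7 | 5
6 | 1 | 4
After GROUP BY (3 rows):
teams.score | max_yr
10 | 6
7 | 1
1 | 6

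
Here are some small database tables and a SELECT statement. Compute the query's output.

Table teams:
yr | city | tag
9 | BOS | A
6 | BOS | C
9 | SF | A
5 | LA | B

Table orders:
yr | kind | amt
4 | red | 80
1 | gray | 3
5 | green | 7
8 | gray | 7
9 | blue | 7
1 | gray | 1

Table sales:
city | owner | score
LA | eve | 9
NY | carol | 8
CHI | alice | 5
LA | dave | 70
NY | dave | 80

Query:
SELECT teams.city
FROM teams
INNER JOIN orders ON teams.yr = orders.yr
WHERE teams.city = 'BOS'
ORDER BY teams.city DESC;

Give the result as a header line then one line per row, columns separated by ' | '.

== RESULT ==
teams.city
BOS

Derivation:
After JOIN orders (3 rows):
teams.yr | teams.city | teams.tag | orders.yr | orders.kind | orders.amt
9 | BOS | A | 9 | blue | 7
9 | SF | A | 9 | blue | 7
5 | LA | B | 5 | green | 7
After WHERE (1 rows):
teams.yr | teams.city | teams.tag | orders.yr | orders.kind | orders.amt
9 | BOS | A | 9 | blue | 7
After SELECT (1 rows):
teams.city
BOS
After ORDER BY (1 rows):
teams.city
BOS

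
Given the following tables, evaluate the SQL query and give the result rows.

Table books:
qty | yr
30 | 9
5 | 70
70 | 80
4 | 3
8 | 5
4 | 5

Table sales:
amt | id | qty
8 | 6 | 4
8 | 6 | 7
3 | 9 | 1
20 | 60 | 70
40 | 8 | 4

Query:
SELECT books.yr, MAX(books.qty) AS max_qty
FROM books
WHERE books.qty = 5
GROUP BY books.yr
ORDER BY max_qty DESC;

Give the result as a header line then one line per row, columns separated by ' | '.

== RESULT ==
books.yr | max_qty
70 | 5

Derivation:
After WHERE (1 rows):
books.qty | books.yr
5 | 70
After GROUP BY (1 rows):
books.yr | max_qty
70 | 5
After ORDER BY (1 rows):
books.yr | max_qty
70 | 5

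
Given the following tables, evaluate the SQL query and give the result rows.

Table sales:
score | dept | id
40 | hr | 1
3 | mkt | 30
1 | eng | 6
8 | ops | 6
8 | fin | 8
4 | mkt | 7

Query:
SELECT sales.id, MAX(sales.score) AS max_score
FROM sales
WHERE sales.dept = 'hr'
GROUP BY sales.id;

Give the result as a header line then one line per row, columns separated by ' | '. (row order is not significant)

After WHERE (1 rows):
sales.score | sales.dept | sales.id
40 | hr | 1
After GROUP BY (1 rows):
sales.id | max_score
1 | 40

== RESULT ==
sales.id | max_score
1 | 40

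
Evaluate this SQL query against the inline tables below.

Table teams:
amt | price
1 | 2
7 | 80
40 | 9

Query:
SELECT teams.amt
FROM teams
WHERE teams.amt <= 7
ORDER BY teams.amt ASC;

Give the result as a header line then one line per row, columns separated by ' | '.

== RESULT ==
teams.amt
1
7

Derivation:
After WHERE (2 rows):
teams.amt | teams.price
1 | 2
7 | 80
After SELECT (2 rows):
teams.amt
1
7
After ORDER BY (2 rows):
teams.amt
1
7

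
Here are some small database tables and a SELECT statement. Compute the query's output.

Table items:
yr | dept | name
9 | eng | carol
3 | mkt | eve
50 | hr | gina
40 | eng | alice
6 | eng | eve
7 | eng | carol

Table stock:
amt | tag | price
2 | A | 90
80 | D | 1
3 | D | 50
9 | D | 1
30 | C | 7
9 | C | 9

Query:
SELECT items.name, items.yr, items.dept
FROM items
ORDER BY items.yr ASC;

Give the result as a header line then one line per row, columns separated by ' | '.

After SELECT (6 rows):
items.name | items.yr | items.dept
carol | 9 | eng
eve | 3 | mkt
gina | 50 | hr
alice | 40 | eng
eve | 6 | eng
carol | 7 | eng
After ORDER BY (6 rows):
items.name | items.yr | items.dept
eve | 3 | mkt
eve | 6 | eng
carol | 7 | eng
carol | 9 | eng
alice | 40 | eng
gina | 50 | hr

== RESULT ==
items.name | items.yr | items.dept
eve | 3 | mkt
eve | 6 | eng
carol | 7 | eng
carol | 9 | eng
alice | 40 | eng
gina | 50 | hr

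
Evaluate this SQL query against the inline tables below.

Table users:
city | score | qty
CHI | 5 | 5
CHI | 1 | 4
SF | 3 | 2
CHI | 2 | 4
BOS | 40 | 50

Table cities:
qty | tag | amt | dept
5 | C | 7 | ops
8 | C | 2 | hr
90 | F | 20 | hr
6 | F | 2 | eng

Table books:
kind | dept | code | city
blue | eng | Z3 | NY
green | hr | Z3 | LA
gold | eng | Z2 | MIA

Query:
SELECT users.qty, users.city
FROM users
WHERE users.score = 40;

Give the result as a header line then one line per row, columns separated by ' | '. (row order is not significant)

== RESULT ==
users.qty | users.city
50 | BOS

Derivation:
After WHERE (1 rows):
users.city | users.score | users.qty
BOS | 40 | 50
After SELECT (1 rows):
users.qty | users.city
50 | BOS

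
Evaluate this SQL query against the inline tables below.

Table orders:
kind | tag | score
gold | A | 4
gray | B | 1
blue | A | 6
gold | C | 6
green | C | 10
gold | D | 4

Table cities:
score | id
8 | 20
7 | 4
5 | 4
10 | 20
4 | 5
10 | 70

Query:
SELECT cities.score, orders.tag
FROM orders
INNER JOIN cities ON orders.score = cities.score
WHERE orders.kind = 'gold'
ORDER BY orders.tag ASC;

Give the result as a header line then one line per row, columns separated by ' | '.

== RESULT ==
cities.score | orders.tag
4 | A
4 | D

Derivation:
After JOIN cities (4 rows):
orders.kind | orders.tag | orders.score | cities.score | cities.id
gold | A | 4 | 4 | 5
green | C | 10 | 10 | 20
green | C | 10 | 10 | 70
gold | D | 4 | 4 | 5
After WHERE (2 rows):
orders.kind | orders.tag | orders.score | cities.score | cities.id
gold | A | 4 | 4 | 5
gold | D | 4 | 4 | 5
After SELECT (2 rows):
cities.score | orders.tag
4 | A
4 | D
After ORDER BY (2 rows):
cities.score | orders.tag
4 | A
4 | D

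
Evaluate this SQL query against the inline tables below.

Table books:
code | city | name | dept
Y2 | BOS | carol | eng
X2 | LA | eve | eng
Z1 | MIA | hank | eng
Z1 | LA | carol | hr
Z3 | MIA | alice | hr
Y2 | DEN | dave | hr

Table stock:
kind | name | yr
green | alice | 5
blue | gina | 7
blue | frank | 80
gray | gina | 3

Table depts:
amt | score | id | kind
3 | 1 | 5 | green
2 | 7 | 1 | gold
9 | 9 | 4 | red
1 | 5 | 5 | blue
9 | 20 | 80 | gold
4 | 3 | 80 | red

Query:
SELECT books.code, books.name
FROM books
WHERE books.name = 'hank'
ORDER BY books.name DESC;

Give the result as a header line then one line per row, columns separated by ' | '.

After WHERE (1 rows):
books.code | books.city | books.name | books.dept
Z1 | MIA | hank | eng
After SELECT (1 rows):
books.code | books.name
Z1 | hank
After ORDER BY (1 rows):
books.code | books.name
Z1 | hank

== RESULT ==
books.code | books.name
Z1 | hank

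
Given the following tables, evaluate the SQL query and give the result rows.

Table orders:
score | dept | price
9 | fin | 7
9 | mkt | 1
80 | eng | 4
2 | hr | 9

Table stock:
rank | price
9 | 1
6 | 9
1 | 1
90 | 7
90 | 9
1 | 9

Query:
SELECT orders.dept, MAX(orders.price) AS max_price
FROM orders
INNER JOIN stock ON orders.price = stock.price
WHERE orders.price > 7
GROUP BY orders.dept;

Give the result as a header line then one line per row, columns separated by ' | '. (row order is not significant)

== RESULT ==
orders.dept | max_price
hr | 9

Derivation:
After JOIN stock (6 rows):
orders.score | orders.dept | orders.price | stock.rank | stock.price
9 | fin | 7 | 90 | 7
9 | mkt | 1 | 9 | 1
9 | mkt | 1 | 1 | 1
2 | hr | 9 | 6 | 9
2 | hr | 9 | 90 | 9
2 | hr | 9 | 1 | 9
After WHERE (3 rows):
orders.score | orders.dept | orders.price | stock.rank | stock.price
2 | hr | 9 | 6 | 9
2 | hr | 9 | 90 | 9
2 | hr | 9 | 1 | 9
After GROUP BY (1 rows):
orders.dept | max_price
hr | 9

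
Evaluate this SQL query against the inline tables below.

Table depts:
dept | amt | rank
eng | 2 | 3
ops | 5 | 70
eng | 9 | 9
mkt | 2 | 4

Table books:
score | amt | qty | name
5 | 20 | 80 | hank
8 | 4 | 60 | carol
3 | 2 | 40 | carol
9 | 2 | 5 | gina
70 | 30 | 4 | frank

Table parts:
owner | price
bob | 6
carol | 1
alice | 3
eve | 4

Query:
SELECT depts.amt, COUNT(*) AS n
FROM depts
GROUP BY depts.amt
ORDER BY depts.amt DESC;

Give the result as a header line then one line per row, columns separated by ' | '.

== RESULT ==
depts.amt | n
9 | 1
5 | 1
2 | 2

Derivation:
After GROUP BY (3 rows):
depts.amt | n
2 | 2
5 | 1
9 | 1
After ORDER BY (3 rows):
depts.amt | n
9 | 1
5 | 1
2 | 2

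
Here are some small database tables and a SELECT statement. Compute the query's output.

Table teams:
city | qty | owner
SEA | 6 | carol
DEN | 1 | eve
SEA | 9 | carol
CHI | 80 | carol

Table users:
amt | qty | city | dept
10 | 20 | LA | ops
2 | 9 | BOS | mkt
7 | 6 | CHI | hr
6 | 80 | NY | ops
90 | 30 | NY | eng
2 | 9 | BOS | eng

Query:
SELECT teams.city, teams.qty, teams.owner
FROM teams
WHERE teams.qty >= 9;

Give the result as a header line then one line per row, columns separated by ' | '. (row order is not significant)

== RESULT ==
teams.city | teams.qty | teams.owner
SEA | 9 | carol
CHI | 80 | carol

Derivation:
After WHERE (2 rows):
teams.city | teams.qty | teams.owner
SEA | 9 | carol
CHI | 80 | carol
After SELECT (2 rows):
teams.city | teams.qty | teams.owner
SEA | 9 | carol
CHI | 80 | carol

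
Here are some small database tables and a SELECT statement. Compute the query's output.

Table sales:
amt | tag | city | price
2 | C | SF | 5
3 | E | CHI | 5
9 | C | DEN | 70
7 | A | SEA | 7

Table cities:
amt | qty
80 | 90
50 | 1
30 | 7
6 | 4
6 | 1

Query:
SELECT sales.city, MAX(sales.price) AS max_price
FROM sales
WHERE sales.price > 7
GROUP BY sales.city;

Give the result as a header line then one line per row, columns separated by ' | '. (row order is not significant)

== RESULT ==
sales.city | max_price
DEN | 70

Derivation:
After WHERE (1 rows):
sales.amt | sales.tag | sales.city | sales.price
9 | C | DEN | 70
After GROUP BY (1 rows):
sales.city | max_price
DEN | 70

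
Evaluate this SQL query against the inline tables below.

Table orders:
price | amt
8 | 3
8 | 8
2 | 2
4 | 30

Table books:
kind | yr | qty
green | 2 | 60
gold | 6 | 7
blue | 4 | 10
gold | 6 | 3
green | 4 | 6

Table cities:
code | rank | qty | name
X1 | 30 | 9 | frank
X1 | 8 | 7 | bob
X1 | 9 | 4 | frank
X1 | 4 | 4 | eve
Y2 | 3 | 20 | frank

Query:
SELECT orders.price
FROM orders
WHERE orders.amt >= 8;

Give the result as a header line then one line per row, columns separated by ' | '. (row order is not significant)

== RESULT ==
orders.price
8
4

Derivation:
After WHERE (2 rows):
orders.price | orders.amt
8 | 8
4 | 30
After SELECT (2 rows):
orders.price
8
4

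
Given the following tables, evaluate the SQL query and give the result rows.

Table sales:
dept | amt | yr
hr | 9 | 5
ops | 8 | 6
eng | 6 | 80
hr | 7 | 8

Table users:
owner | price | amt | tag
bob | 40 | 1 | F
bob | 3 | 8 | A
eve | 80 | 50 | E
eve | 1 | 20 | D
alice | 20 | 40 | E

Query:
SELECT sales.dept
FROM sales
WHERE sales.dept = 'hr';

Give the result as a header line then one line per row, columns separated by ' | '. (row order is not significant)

After WHERE (2 rows):
sales.dept | sales.amt | sales.yr
hr | 9 | 5
hr | 7 | 8
After SELECT (2 rows):
sales.dept
hr
hr

== RESULT ==
sales.dept
hr
hr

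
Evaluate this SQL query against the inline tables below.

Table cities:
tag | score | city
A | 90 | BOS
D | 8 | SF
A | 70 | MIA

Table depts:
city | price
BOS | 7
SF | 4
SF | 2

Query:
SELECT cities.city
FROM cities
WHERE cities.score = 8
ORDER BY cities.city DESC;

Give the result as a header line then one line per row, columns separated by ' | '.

After WHERE (1 rows):
cities.tag | cities.score | cities.city
D | 8 | SF
After SELECT (1 rows):
cities.city
SF
After ORDER BY (1 rows):
cities.city
SF

== RESULT ==
cities.city
SF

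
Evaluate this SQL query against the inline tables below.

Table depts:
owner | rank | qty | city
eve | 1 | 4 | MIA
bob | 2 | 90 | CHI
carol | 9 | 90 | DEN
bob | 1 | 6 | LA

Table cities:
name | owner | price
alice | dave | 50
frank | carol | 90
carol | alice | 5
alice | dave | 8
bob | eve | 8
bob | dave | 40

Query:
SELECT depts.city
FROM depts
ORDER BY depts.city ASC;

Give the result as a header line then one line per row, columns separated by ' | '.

After SELECT (4 rows):
depts.city
MIA
CHI
DEN
LA
After ORDER BY (4 rows):
depts.city
CHI
DEN
LA
MIA

== RESULT ==
depts.city
CHI
DEN
LA
MIA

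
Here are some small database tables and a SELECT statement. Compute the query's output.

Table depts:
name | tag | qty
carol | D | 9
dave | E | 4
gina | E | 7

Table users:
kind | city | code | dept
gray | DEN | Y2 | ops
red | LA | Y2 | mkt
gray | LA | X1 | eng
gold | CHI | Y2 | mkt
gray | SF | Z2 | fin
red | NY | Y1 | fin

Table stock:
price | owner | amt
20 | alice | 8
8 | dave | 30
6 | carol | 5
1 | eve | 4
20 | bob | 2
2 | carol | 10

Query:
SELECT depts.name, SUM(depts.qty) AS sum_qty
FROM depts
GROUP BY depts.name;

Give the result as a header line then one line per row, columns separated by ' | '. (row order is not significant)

After GROUP BY (3 rows):
depts.name | sum_qty
carol | 9
dave | 4
gina | 7

== RESULT ==
depts.name | sum_qty
carol | 9
dave | 4
gina | 7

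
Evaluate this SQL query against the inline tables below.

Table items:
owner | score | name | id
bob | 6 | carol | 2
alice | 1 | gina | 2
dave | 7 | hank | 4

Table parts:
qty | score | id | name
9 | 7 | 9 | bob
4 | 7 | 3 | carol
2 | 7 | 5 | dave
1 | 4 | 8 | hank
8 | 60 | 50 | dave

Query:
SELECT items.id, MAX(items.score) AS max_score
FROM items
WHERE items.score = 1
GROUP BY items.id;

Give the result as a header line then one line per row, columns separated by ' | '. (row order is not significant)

After WHERE (1 rows):
items.owner | items.score | items.name | items.id
alice | 1 | gina | 2
After GROUP BY (1 rows):
items.id | max_score
2 | 1

== RESULT ==
items.id | max_score
2 | 1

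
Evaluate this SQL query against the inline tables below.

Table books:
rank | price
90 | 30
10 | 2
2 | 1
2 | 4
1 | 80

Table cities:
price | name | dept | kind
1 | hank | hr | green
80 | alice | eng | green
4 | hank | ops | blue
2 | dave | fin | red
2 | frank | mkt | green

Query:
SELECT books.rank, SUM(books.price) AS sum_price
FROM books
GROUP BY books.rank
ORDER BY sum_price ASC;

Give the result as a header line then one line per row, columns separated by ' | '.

After GROUP BY (4 rows):
books.rank | sum_price
90 | 30
10 | 2
2 | 5
1 | 80
After ORDER BY (4 rows):
books.rank | sum_price
10 | 2
2 | 5
90 | 30
1 | 80

== RESULT ==
books.rank | sum_price
10 | 2
2 | 5
90 | 30
1 | 80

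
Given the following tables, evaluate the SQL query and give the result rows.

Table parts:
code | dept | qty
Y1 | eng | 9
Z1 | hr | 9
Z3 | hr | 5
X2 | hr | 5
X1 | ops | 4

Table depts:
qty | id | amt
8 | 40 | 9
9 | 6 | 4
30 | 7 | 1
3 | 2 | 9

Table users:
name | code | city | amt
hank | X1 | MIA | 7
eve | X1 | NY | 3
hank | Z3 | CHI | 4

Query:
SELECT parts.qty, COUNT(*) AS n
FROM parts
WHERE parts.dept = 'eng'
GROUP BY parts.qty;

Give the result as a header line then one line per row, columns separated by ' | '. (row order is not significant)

== RESULT ==
parts.qty | n
9 | 1

Derivation:
After WHERE (1 rows):
parts.code | parts.dept | parts.qty
Y1 | eng | 9
After GROUP BY (1 rows):
parts.qty | n
9 | 1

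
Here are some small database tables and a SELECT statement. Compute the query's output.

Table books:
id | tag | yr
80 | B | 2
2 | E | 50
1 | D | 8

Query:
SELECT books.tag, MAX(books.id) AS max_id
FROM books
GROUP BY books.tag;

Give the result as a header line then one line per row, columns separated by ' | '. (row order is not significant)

== RESULT ==
books.tag | max_id
B | 80
E | 2
D | 1

Derivation:
After GROUP BY (3 rows):
books.tag | max_id
B | 80
E | 2
D | 1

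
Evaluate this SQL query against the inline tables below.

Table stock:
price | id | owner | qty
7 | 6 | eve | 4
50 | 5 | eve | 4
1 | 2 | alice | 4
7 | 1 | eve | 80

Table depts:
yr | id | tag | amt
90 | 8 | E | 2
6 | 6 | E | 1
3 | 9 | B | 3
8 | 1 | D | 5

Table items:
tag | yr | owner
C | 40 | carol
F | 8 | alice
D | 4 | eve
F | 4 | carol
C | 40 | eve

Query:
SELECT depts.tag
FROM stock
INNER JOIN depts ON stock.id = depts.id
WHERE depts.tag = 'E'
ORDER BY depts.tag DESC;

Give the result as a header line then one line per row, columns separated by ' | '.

After JOIN depts (2 rows):
stock.price | stock.id | stock.owner | stock.qty | depts.yr | depts.id | depts.tag | depts.amt
7 | 6 | eve | 4 | 6 | 6 | E | 1
7 | 1 | eve | 80 | 8 | 1 | D | 5
After WHERE (1 rows):
stock.price | stock.id | stock.owner | stock.qty | depts.yr | depts.id | depts.tag | depts.amt
7 | 6 | eve | 4 | 6 | 6 | E | 1
After SELECT (1 rows):
depts.tag
E
After ORDER BY (1 rows):
depts.tag
E

== RESULT ==
depts.tag
E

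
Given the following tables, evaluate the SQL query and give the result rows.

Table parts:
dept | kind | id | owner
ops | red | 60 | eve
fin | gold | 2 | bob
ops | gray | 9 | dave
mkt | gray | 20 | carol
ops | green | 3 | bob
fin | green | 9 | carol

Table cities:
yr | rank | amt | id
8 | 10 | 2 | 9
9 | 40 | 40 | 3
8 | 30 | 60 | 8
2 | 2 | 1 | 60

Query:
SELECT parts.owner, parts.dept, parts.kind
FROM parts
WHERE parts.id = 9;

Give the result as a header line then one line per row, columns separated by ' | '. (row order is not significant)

After WHERE (2 rows):
parts.dept | parts.kind | parts.id | parts.owner
ops | gray | 9 | dave
fin | green | 9 | carol
After SELECT (2 rows):
parts.owner | parts.dept | parts.kind
dave | ops | gray
carol | fin | green

== RESULT ==
parts.owner | parts.dept | parts.kind
dave | ops | gray
carol | fin | green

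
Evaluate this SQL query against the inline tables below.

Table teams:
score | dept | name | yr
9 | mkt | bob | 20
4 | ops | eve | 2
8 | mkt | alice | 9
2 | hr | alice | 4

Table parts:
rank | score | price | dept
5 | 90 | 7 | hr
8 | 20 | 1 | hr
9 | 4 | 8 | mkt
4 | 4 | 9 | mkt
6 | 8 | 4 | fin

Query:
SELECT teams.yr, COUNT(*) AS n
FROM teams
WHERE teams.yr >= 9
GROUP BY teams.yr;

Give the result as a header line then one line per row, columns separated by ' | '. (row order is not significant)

== RESULT ==
teams.yr | n
20 | 1
9 | 1

Derivation:
After WHERE (2 rows):
teams.score | teams.dept | teams.name | teams.yr
9 | mkt | bob | 20
8 | mkt | alice | 9
After GROUP BY (2 rows):
teams.yr | n
20 | 1
9 | 1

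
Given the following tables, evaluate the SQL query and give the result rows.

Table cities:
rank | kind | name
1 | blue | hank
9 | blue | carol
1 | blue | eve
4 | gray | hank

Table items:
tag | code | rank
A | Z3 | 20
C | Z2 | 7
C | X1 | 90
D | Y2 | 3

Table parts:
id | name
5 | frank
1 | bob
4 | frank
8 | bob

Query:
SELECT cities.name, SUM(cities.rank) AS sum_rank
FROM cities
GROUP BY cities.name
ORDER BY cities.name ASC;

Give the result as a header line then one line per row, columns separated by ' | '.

After GROUP BY (3 rows):
cities.name | sum_rank
hank | 5
carol | 9
eve | 1
After ORDER BY (3 rows):
cities.name | sum_rank
carol | 9
eve | 1
hank | 5

== RESULT ==
cities.name | sum_rank
carol | 9
eve | 1
hank | 5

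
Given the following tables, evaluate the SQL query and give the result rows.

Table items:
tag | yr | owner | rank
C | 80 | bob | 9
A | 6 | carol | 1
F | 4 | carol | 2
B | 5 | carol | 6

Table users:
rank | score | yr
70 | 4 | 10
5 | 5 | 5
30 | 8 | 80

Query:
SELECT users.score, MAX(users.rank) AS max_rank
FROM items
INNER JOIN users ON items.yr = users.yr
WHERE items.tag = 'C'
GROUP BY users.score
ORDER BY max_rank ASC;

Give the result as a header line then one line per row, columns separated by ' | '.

After JOIN users (2 rows):
items.tag | items.yr | items.owner | items.rank | users.rank | users.score | users.yr
C | 80 | bob | 9 | 30 | 8 | 80
B | 5 | carol | 6 | 5 | 5 | 5
After WHERE (1 rows):
items.tag | items.yr | items.owner | items.rank | users.rank | users.score | users.yr
C | 80 | bob | 9 | 30 | 8 | 80
After GROUP BY (1 rows):
users.score | max_rank
8 | 30
After ORDER BY (1 rows):
users.score | max_rank
8 | 30

== RESULT ==
users.score | max_rank
8 | 30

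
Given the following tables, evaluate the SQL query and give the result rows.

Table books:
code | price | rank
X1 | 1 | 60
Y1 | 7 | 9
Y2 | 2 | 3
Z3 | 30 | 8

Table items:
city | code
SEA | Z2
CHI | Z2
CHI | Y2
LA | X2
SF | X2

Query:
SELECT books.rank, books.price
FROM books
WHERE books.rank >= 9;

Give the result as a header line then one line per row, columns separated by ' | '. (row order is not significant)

== RESULT ==
books.rank | books.price
60 | 1
9 | 7

Derivation:
After WHERE (2 rows):
books.code | books.price | books.rank
X1 | 1 | 60
Y1 | 7 | 9
After SELECT (2 rows):
books.rank | books.price
60 | 1
9 | 7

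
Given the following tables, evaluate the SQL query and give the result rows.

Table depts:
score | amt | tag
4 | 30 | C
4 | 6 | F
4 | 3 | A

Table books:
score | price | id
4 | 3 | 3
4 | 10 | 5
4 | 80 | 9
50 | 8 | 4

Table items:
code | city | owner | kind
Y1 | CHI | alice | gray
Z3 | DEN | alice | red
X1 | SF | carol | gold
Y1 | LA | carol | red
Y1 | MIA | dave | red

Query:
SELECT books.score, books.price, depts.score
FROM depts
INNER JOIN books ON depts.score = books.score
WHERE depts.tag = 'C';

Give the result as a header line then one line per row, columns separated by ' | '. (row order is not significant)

== RESULT ==
books.score | books.price | depts.score
4 | 3 | 4
4 | 10 | 4
4 | 80 | 4

Derivation:
After JOIN books (9 rows):
depts.score | depts.amt | depts.tag | books.score | books.price | books.id
4 | 30 | C | 4 | 3 | 3
4 | 30 | C | 4 | 10 | 5
4 | 30 | C | 4 | 80 | 9
4 | 6 | F | 4 | 3 | 3
4 | 6 | F | 4 | 10 | 5
4 | 6 | F | 4 | 80 | 9
4 | 3 | A | 4 | 3 | 3
4 | 3 | A | 4 | 10 | 5
4 | 3 | A | 4 | 80 | 9
After WHERE (3 rows):
depts.score | depts.amt | depts.tag | books.score | books.price | books.id
4 | 30 | C | 4 | 3 | 3
4 | 30 | C | 4 | 10 | 5
4 | 30 | C | 4 | 80 | 9
After SELECT (3 rows):
books.score | books.price | depts.score
4 | 3 | 4
4 | 10 | 4
4 | 80 | 4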